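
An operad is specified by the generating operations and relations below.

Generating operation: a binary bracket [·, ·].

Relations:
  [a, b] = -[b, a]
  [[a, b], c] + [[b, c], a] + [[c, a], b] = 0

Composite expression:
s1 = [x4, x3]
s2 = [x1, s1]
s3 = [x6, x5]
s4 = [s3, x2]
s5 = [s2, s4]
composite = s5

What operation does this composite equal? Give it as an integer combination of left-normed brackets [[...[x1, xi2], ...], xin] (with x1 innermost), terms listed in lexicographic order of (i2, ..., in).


-[[[[[x1, x3], x4], x2], x5], x6] + [[[[[x1, x3], x4], x2], x6], x5] + [[[[[x1, x3], x4], x5], x6], x2] - [[[[[x1, x3], x4], x6], x5], x2] + [[[[[x1, x4], x3], x2], x5], x6] - [[[[[x1, x4], x3], x2], x6], x5] - [[[[[x1, x4], x3], x5], x6], x2] + [[[[[x1, x4], x3], x6], x5], x2]

In the tensor algebra, words opening x1 carry the x1-anchored form.
Composite bracket: [[x1, [x4, x3]], [[x6, x5], x2]]
The bracket unfolds into 32 signed words via [a, b] = ab - ba (2^5 = 32).
Coefficients come from the x1-initial words:
  from x1x3x4x2x5x6, sign -1: term -[[[[[x1, x3], x4], x2], x5], x6]
  from x1x3x4x2x6x5, sign +1: term +[[[[[x1, x3], x4], x2], x6], x5]
  from x1x3x4x5x6x2, sign +1: term +[[[[[x1, x3], x4], x5], x6], x2]
  from x1x3x4x6x5x2, sign -1: term -[[[[[x1, x3], x4], x6], x5], x2]
  from x1x4x3x2x5x6, sign +1: term +[[[[[x1, x4], x3], x2], x5], x6]
  from x1x4x3x2x6x5, sign -1: term -[[[[[x1, x4], x3], x2], x6], x5]
  from x1x4x3x5x6x2, sign -1: term -[[[[[x1, x4], x3], x5], x6], x2]
  from x1x4x3x6x5x2, sign +1: term +[[[[[x1, x4], x3], x6], x5], x2]


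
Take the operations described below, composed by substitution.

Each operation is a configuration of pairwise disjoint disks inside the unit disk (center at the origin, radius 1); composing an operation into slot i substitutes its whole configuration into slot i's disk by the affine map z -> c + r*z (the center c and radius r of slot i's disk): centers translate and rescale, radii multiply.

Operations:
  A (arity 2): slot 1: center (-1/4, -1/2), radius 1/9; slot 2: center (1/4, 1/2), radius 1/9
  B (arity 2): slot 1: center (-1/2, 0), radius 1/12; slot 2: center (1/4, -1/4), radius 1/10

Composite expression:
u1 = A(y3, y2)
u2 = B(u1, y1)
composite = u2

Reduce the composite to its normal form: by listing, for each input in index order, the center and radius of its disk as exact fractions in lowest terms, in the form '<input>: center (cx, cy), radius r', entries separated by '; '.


y1: center (1/4, -1/4), radius 1/10; y2: center (-23/48, 1/24), radius 1/108; y3: center (-25/48, -1/24), radius 1/108


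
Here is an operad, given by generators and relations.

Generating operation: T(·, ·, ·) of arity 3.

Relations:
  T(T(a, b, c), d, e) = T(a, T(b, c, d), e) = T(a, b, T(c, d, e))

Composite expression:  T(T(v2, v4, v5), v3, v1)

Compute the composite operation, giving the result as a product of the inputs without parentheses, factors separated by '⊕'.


The T-tree's shape is irrelevant; the v-reading-order decides.
T(v2, v4, v5) spells out as v2 ⊕ v4 ⊕ v5
T(T(v2, v4, v5), v3, v1) spells out as v2 ⊕ v4 ⊕ v5 ⊕ v3 ⊕ v1

v2 ⊕ v4 ⊕ v5 ⊕ v3 ⊕ v1


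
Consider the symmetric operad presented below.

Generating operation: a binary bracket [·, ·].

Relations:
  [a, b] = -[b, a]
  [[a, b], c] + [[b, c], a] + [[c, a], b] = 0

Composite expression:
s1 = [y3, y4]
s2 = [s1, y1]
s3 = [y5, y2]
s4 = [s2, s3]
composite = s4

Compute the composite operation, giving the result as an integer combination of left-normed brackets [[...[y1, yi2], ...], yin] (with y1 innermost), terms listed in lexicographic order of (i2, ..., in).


[[[[y1, y3], y4], y2], y5] - [[[[y1, y3], y4], y5], y2] - [[[[y1, y4], y3], y2], y5] + [[[[y1, y4], y3], y5], y2]

A multilinear Lie element is pinned by y1-initial words (y1 innermost).
Composite bracket: [[[y3, y4], y1], [y5, y2]]
The bracket unfolds into 16 signed words via [a, b] = ab - ba (2^4 = 16).
Coefficients come from the y1-initial words:
  from y1y3y4y2y5, sign +1: term +[[[[y1, y3], y4], y2], y5]
  from y1y3y4y5y2, sign -1: term -[[[[y1, y3], y4], y5], y2]
  from y1y4y3y2y5, sign -1: term -[[[[y1, y4], y3], y2], y5]
  from y1y4y3y5y2, sign +1: term +[[[[y1, y4], y3], y5], y2]


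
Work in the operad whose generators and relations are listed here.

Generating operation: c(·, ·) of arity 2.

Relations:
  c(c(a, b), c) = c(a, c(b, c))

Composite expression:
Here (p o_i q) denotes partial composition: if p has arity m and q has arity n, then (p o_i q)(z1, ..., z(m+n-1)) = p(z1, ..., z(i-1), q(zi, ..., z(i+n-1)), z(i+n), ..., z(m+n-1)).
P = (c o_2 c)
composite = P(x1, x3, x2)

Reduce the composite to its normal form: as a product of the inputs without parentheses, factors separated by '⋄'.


x1 ⋄ x3 ⋄ x2

Every regrouping of c is equal, so read the x-inputs in written order.
c(x3, x2) unparenthesizes to x3 ⋄ x2
c(x1, c(x3, x2)) unparenthesizes to x1 ⋄ x3 ⋄ x2


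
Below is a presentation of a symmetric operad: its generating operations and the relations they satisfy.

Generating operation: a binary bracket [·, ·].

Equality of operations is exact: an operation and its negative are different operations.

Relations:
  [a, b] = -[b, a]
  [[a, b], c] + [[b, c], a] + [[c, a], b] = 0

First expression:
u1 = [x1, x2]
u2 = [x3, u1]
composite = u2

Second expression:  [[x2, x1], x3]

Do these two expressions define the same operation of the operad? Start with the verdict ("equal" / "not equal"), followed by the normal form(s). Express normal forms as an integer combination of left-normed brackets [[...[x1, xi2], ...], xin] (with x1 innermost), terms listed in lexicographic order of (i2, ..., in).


equal: each reduces to -[[x1, x2], x3]

In normal form, the first expression is -[[x1, x2], x3]
In normal form, the second expression is -[[x1, x2], x3]
Both agree, so they are equal.


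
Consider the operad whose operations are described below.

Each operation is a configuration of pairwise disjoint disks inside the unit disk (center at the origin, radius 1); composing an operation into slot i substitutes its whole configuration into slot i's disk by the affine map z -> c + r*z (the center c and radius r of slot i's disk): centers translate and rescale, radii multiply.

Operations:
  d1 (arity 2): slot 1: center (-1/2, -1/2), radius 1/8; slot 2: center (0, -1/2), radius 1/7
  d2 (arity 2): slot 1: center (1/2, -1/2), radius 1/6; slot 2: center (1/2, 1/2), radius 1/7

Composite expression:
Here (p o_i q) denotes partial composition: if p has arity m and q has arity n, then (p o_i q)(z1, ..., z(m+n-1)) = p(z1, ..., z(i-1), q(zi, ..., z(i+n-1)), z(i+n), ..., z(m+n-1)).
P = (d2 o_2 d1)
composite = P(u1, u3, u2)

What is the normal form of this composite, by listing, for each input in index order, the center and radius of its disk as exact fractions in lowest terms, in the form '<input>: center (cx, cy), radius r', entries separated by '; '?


u1: center (1/2, -1/2), radius 1/6; u2: center (1/2, 3/7), radius 1/49; u3: center (3/7, 3/7), radius 1/56

Below d2, radii multiply path by path; the u-disk centers shift.
input u1: applying the 1 nested substitution gives center (1/2, -1/2), radius 1/6
input u3: applying the 2 nested substitutions gives center (3/7, 3/7), radius 1/56
input u2: applying the 2 nested substitutions gives center (1/2, 3/7), radius 1/49


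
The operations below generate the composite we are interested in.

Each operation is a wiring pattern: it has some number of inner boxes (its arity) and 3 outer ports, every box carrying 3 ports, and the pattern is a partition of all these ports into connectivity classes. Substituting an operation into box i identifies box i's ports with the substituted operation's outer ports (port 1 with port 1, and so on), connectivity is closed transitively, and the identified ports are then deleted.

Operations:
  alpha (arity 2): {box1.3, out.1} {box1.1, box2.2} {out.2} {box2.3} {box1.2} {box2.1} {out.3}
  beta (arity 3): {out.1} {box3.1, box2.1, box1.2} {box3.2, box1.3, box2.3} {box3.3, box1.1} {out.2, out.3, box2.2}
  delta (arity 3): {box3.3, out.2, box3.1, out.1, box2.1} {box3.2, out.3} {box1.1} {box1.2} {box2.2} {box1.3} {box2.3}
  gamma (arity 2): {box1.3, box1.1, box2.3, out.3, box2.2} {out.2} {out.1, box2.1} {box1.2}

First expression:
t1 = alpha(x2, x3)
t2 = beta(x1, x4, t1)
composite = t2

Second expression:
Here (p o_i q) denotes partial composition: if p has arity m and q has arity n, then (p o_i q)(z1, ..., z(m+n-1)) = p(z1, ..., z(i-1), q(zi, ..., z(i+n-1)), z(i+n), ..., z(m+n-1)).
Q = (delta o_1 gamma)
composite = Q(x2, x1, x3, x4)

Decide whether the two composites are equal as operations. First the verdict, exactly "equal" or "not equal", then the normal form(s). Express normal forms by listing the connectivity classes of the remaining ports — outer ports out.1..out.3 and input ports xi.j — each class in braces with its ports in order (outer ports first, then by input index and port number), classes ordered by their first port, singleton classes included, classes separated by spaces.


In normal form, the first expression is {out.1} {out.2, out.3, x4.2} {x1.1} {x1.2, x2.3, x4.1} {x1.3, x4.3} {x2.1, x3.2} {x2.2} {x3.1} {x3.3}
In normal form, the second expression is {out.1, out.2, x3.1, x4.1, x4.3} {out.3, x4.2} {x1.1} {x1.2, x1.3, x2.1, x2.3} {x2.2} {x3.2} {x3.3}
The forms do not match — not equal.

not equal; first: {out.1} {out.2, out.3, x4.2} {x1.1} {x1.2, x2.3, x4.1} {x1.3, x4.3} {x2.1, x3.2} {x2.2} {x3.1} {x3.3}; second: {out.1, out.2, x3.1, x4.1, x4.3} {out.3, x4.2} {x1.1} {x1.2, x1.3, x2.1, x2.3} {x2.2} {x3.2} {x3.3}


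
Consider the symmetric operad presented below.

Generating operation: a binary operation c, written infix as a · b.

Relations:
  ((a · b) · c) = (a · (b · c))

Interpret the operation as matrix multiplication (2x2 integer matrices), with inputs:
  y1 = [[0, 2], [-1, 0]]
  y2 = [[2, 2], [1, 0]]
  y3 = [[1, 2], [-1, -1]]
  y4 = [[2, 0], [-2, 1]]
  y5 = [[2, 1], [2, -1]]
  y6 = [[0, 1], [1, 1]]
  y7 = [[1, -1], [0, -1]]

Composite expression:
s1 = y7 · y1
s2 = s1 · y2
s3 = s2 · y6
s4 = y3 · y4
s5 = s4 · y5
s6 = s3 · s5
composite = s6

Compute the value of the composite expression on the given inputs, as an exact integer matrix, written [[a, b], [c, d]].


[[-12, -2], [-8, -4]]

(y7 · y1) = [[1, 2], [1, 0]]
((y7 · y1) · y2) = [[4, 2], [2, 2]]
(((y7 · y1) · y2) · y6) = [[2, 6], [2, 4]]
(y3 · y4) = [[-2, 2], [0, -1]]
((y3 · y4) · y5) = [[0, -4], [-2, 1]]
((((y7 · y1) · y2) · y6) · ((y3 · y4) · y5)) = [[-12, -2], [-8, -4]]


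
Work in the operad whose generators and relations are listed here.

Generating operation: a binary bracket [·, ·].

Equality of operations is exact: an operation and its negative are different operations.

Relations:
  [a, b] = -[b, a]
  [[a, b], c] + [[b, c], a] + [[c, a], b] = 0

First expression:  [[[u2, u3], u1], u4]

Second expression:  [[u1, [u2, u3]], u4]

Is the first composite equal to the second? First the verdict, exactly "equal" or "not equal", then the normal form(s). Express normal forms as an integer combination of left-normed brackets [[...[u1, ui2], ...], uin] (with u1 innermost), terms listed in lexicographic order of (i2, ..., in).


not equal; first: -[[[u1, u2], u3], u4] + [[[u1, u3], u2], u4]; second: [[[u1, u2], u3], u4] - [[[u1, u3], u2], u4]


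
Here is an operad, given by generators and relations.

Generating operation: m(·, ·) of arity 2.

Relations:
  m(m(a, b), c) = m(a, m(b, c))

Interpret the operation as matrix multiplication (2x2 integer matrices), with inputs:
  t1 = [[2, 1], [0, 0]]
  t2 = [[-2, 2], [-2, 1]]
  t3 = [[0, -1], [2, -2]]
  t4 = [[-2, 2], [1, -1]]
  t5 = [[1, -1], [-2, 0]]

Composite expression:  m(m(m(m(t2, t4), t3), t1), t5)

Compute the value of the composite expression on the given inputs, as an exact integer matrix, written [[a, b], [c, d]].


[[0, 24], [0, 20]]

m(t2, t4) = [[6, -6], [5, -5]]
m(m(t2, t4), t3) = [[-12, 6], [-10, 5]]
m(m(m(t2, t4), t3), t1) = [[-24, -12], [-20, -10]]
m(m(m(m(t2, t4), t3), t1), t5) = [[0, 24], [0, 20]]


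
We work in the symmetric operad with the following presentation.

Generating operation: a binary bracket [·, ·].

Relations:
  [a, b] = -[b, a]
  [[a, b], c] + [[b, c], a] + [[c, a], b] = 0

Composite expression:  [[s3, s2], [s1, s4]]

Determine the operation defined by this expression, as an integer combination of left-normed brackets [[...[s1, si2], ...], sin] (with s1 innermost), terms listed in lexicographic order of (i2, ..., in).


[[[s1, s4], s2], s3] - [[[s1, s4], s3], s2]


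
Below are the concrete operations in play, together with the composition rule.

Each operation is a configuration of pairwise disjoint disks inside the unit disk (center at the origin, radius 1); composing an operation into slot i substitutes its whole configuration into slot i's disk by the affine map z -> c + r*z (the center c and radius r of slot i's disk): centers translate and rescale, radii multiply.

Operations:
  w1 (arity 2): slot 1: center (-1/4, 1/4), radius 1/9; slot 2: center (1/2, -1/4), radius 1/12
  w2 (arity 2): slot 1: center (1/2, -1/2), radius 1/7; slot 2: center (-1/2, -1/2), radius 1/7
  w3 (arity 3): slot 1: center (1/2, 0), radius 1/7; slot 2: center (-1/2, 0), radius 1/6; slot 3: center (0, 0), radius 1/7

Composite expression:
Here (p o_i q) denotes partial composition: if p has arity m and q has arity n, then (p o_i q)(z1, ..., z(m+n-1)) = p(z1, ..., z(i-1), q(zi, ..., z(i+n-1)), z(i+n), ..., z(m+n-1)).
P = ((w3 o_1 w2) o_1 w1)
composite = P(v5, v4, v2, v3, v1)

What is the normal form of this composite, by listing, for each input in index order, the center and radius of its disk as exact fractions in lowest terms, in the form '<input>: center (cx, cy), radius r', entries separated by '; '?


Below w3, radii multiply path by path; the v-disk centers shift.
input v5: applying the 3 nested substitutions gives center (111/196, -13/196), radius 1/441
input v4: applying the 3 nested substitutions gives center (57/98, -15/196), radius 1/588
input v2: applying the 2 nested substitutions gives center (3/7, -1/14), radius 1/49
input v3: applying the 1 nested substitution gives center (-1/2, 0), radius 1/6
input v1: applying the 1 nested substitution gives center (0, 0), radius 1/7

v1: center (0, 0), radius 1/7; v2: center (3/7, -1/14), radius 1/49; v3: center (-1/2, 0), radius 1/6; v4: center (57/98, -15/196), radius 1/588; v5: center (111/196, -13/196), radius 1/441


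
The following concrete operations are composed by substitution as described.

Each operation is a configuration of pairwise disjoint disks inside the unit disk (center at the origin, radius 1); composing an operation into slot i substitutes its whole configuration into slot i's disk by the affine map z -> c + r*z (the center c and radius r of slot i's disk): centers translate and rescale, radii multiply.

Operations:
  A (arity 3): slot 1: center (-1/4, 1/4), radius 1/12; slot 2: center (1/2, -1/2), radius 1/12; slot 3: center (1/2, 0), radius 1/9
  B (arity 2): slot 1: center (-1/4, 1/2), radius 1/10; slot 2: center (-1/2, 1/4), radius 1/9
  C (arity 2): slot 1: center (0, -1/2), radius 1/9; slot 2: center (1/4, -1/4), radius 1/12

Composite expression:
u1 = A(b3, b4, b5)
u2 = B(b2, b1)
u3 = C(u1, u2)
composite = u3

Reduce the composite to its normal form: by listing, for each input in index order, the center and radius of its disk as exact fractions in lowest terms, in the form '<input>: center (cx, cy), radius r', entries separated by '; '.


b1: center (5/24, -11/48), radius 1/108; b2: center (11/48, -5/24), radius 1/120; b3: center (-1/36, -17/36), radius 1/108; b4: center (1/18, -5/9), radius 1/108; b5: center (1/18, -1/2), radius 1/81

Follow each b-input down from C: c' goes to c + r*c', radius to r*r'.
input b3: composing its 2 substitution steps yields center (-1/36, -17/36), radius 1/108
input b4: composing its 2 substitution steps yields center (1/18, -5/9), radius 1/108
input b5: composing its 2 substitution steps yields center (1/18, -1/2), radius 1/81
input b2: composing its 2 substitution steps yields center (11/48, -5/24), radius 1/120
input b1: composing its 2 substitution steps yields center (5/24, -11/48), radius 1/108


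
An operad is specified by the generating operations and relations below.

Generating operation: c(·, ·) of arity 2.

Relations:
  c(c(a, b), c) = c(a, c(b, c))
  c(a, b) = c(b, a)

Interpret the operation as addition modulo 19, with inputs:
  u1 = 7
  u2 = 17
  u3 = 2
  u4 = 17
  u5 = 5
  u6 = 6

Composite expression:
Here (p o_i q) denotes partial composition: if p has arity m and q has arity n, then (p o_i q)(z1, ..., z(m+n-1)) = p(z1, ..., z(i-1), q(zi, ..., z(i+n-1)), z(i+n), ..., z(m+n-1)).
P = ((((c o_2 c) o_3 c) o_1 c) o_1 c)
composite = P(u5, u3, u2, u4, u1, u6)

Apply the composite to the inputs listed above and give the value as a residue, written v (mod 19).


16 (mod 19)

c(u5, u3) = 7
c(c(u5, u3), u2) = 5
c(u1, u6) = 13
c(u4, c(u1, u6)) = 11
c(c(c(u5, u3), u2), c(u4, c(u1, u6))) = 16


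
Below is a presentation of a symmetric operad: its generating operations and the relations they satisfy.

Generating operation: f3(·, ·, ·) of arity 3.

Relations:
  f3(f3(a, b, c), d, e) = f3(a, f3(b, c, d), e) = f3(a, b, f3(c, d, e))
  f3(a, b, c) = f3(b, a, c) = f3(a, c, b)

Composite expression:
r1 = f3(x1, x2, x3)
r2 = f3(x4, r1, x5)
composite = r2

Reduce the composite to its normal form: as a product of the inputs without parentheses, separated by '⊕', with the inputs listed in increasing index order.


x1 ⊕ x2 ⊕ x3 ⊕ x4 ⊕ x5

Key point: f3 commutes, so take the x-inputs in any fixed order.
f3(x1, x2, x3) spells out as x1 ⊕ x2 ⊕ x3
f3(x4, f3(x1, x2, x3), x5) spells out as x4 ⊕ x1 ⊕ x2 ⊕ x3 ⊕ x5
rearranged into index order: x1 ⊕ x2 ⊕ x3 ⊕ x4 ⊕ x5


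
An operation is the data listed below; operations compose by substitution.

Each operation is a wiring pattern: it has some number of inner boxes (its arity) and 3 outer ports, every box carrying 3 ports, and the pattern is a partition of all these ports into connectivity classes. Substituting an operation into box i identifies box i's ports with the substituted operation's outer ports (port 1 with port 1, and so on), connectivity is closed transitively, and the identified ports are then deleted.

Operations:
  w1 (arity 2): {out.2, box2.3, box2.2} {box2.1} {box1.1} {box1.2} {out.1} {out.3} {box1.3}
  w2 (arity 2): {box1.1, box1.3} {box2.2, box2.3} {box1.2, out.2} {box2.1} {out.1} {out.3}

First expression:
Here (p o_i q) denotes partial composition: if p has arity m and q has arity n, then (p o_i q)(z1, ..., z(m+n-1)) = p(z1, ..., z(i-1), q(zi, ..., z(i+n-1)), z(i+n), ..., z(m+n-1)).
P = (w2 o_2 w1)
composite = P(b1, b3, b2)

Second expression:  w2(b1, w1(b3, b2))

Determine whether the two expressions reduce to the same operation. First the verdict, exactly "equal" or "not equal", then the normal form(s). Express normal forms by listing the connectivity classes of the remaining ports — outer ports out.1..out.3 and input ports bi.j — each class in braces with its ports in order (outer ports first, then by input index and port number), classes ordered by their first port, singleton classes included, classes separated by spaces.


equal; both compose to {out.1} {out.2, b1.2} {out.3} {b1.1, b1.3} {b2.1} {b2.2, b2.3} {b3.1} {b3.2} {b3.3}


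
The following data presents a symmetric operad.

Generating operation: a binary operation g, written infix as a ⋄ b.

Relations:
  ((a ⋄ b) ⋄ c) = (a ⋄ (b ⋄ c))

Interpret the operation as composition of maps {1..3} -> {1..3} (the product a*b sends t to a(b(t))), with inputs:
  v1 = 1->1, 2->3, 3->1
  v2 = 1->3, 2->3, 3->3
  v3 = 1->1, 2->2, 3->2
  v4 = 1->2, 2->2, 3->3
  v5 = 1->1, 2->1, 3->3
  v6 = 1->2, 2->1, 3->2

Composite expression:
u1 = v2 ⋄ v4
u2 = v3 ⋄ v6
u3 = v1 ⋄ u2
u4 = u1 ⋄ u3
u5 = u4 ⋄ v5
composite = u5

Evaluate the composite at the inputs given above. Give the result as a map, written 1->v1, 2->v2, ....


1->3, 2->3, 3->3

(v2 ⋄ v4) = 1->3, 2->3, 3->3
(v3 ⋄ v6) = 1->2, 2->1, 3->2
(v1 ⋄ (v3 ⋄ v6)) = 1->3, 2->1, 3->3
((v2 ⋄ v4) ⋄ (v1 ⋄ (v3 ⋄ v6))) = 1->3, 2->3, 3->3
(((v2 ⋄ v4) ⋄ (v1 ⋄ (v3 ⋄ v6))) ⋄ v5) = 1->3, 2->3, 3->3


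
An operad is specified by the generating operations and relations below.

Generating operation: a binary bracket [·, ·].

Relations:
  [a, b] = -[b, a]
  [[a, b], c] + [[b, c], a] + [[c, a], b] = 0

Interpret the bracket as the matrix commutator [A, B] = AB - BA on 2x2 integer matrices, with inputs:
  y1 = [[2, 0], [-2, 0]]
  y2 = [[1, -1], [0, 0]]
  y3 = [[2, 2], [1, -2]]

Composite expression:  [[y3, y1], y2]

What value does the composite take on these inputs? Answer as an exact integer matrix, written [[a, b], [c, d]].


[[10, 12], [10, -10]]

[y3, y1] = [[-4, -4], [10, 4]]
[[y3, y1], y2] = [[10, 12], [10, -10]]


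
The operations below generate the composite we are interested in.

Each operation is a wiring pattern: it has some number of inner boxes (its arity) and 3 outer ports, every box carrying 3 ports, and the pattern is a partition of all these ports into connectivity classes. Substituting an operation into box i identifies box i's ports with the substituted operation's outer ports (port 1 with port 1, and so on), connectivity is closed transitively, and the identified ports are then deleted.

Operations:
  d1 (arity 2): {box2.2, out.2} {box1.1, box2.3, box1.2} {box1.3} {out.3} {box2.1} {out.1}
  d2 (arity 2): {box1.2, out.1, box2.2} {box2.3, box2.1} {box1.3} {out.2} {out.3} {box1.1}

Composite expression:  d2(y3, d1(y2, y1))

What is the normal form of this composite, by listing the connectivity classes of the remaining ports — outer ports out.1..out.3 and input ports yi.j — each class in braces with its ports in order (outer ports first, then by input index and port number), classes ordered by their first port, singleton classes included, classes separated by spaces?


{out.1, y1.2, y3.2} {out.2} {out.3} {y1.1} {y1.3, y2.1, y2.2} {y2.3} {y3.1} {y3.3}

Substituting into d2 glues patterns; closure does the rest.
d1 over (y2, y1) gives {out.1} {out.2, y1.2} {out.3} {y1.1} {y1.3, y2.1, y2.2} {y2.3}, out.j being that stage's outer ports
d2 over (y3, y2, y1) gives {out.1, y1.2, y3.2} {out.2} {out.3} {y1.1} {y1.3, y2.1, y2.2} {y2.3} {y3.1} {y3.3}, out.j being that stage's outer ports


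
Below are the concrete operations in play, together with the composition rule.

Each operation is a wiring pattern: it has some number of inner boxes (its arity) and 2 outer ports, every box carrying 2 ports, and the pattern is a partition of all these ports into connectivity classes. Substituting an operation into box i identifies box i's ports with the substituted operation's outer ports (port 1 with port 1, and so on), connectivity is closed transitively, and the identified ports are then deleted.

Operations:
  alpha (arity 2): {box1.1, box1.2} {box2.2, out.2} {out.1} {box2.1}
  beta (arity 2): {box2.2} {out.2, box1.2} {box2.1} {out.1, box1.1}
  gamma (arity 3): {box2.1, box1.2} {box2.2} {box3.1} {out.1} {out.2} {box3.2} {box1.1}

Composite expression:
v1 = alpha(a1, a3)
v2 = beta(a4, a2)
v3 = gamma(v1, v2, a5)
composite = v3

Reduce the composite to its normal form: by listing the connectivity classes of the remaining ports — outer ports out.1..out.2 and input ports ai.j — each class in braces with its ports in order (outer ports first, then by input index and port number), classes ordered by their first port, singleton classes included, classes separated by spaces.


{out.1} {out.2} {a1.1, a1.2} {a2.1} {a2.2} {a3.1} {a3.2, a4.1} {a4.2} {a5.1} {a5.2}


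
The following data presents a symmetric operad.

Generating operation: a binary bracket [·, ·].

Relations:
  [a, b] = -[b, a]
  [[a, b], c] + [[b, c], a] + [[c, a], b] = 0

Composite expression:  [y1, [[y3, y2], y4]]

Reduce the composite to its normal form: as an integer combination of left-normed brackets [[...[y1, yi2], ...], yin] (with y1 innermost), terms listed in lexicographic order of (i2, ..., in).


Skip Jacobi rewriting: expand, keep y1-initial words, read off terms.
Composite bracket: [y1, [[y3, y2], y4]]
Each bracket splits as ab - ba, giving 8 signed words (2^3 = 8).
Collect the words opening with y1:
  sign of y1y2y3y4 is -1, so it contributes -[[[y1, y2], y3], y4]
  sign of y1y3y2y4 is +1, so it contributes +[[[y1, y3], y2], y4]
  sign of y1y4y2y3 is +1, so it contributes +[[[y1, y4], y2], y3]
  sign of y1y4y3y2 is -1, so it contributes -[[[y1, y4], y3], y2]

-[[[y1, y2], y3], y4] + [[[y1, y3], y2], y4] + [[[y1, y4], y2], y3] - [[[y1, y4], y3], y2]


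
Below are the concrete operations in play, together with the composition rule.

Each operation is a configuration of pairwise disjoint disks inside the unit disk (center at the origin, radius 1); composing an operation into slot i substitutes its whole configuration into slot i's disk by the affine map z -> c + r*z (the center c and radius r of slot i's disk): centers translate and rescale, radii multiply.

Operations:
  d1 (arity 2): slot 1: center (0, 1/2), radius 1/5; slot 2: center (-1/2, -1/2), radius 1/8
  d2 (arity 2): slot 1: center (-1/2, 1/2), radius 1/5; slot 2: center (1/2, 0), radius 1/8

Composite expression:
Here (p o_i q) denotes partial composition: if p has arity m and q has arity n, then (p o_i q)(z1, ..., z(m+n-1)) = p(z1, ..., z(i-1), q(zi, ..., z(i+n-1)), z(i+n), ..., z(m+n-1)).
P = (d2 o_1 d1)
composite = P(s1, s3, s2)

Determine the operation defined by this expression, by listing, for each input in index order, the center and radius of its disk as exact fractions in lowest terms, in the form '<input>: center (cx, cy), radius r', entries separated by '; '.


s1: center (-1/2, 3/5), radius 1/25; s2: center (1/2, 0), radius 1/8; s3: center (-3/5, 2/5), radius 1/40

Below d2, radii multiply path by path; the s-disk centers shift.
tracing s1 down its 2-map path: center (-1/2, 3/5), radius 1/25
tracing s3 down its 2-map path: center (-3/5, 2/5), radius 1/40
tracing s2 down its 1-map path: center (1/2, 0), radius 1/8


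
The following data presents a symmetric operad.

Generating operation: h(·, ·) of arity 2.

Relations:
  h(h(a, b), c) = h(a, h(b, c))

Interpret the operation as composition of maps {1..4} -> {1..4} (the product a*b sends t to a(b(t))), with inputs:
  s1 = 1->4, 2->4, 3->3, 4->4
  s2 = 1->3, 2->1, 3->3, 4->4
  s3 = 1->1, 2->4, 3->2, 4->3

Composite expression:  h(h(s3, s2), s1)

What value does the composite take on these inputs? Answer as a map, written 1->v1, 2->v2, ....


1->3, 2->3, 3->2, 4->3

h(s3, s2) = 1->2, 2->1, 3->2, 4->3
h(h(s3, s2), s1) = 1->3, 2->3, 3->2, 4->3


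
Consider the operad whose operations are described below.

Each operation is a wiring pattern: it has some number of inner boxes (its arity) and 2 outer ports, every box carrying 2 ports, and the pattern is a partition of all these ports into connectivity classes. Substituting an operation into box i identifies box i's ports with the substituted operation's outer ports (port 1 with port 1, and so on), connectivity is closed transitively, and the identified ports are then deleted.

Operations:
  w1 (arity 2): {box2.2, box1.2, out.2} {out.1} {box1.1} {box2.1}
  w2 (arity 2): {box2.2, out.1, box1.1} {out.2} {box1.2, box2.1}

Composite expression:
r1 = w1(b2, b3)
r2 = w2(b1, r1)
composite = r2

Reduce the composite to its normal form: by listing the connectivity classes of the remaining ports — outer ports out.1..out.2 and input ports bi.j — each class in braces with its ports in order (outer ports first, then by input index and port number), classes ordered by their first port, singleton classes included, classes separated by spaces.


{out.1, b1.1, b2.2, b3.2} {out.2} {b1.2} {b2.1} {b3.1}

Treat the ports identified at w2 as solder joints: merge, then drop.
the subtree at w1 composes to {out.1} {out.2, b2.2, b3.2} {b2.1} {b3.1} on (b2, b3); out.j = own outer ports
the subtree at w2 composes to {out.1, b1.1, b2.2, b3.2} {out.2} {b1.2} {b2.1} {b3.1} on (b1, b2, b3); out.j = own outer ports


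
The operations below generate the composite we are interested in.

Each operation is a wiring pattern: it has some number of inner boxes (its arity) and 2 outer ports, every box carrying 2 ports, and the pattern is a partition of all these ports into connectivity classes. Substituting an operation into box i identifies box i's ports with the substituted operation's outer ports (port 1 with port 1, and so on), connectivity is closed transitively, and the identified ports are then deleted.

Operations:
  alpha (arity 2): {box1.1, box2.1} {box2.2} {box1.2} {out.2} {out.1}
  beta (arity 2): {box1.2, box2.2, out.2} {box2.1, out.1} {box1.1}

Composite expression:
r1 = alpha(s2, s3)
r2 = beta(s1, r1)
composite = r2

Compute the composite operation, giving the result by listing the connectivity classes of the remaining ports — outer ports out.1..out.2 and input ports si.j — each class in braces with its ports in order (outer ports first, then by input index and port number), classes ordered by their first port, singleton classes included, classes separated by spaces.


{out.1} {out.2, s1.2} {s1.1} {s2.1, s3.1} {s2.2} {s3.2}

Treat the ports identified at beta as solder joints: merge, then drop.
composing alpha on (s2, s3), with out.j its own outer ports: {out.1} {out.2} {s2.1, s3.1} {s2.2} {s3.2}
composing beta on (s1, s2, s3), with out.j its own outer ports: {out.1} {out.2, s1.2} {s1.1} {s2.1, s3.1} {s2.2} {s3.2}


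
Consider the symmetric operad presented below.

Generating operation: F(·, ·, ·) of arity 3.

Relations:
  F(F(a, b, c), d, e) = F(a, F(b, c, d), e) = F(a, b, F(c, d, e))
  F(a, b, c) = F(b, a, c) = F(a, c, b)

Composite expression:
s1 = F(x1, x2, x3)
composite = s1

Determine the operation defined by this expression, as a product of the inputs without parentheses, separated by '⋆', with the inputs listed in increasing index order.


x1 ⋆ x2 ⋆ x3

Shape and order are irrelevant to F; the x-input set decides.
F(x1, x2, x3) flattens to x1 ⋆ x2 ⋆ x3
rearranged into index order: x1 ⋆ x2 ⋆ x3


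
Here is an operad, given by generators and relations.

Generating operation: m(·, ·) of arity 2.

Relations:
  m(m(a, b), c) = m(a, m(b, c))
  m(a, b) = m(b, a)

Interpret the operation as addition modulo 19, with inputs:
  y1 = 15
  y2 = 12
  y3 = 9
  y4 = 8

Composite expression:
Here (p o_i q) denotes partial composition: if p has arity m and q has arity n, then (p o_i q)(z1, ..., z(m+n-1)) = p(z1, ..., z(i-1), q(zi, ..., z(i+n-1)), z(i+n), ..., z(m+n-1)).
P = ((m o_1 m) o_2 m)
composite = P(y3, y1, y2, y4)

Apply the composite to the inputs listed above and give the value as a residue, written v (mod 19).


6 (mod 19)

m(y1, y2) = 8
m(y3, m(y1, y2)) = 17
m(m(y3, m(y1, y2)), y4) = 6


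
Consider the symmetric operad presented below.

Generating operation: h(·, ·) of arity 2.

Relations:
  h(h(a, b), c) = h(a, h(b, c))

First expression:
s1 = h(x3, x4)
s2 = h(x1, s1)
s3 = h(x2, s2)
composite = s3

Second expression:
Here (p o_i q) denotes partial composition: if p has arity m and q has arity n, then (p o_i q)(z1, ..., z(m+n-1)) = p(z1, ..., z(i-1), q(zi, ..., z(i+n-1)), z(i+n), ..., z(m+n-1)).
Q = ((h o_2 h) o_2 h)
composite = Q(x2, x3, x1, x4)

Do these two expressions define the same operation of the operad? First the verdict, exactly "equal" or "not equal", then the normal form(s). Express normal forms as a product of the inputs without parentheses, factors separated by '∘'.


The first composite normalizes to x2 ∘ x1 ∘ x3 ∘ x4
The second composite normalizes to x2 ∘ x3 ∘ x1 ∘ x4
They disagree, so not equal.

not equal; the first gives x2 ∘ x1 ∘ x3 ∘ x4 and the second x2 ∘ x3 ∘ x1 ∘ x4


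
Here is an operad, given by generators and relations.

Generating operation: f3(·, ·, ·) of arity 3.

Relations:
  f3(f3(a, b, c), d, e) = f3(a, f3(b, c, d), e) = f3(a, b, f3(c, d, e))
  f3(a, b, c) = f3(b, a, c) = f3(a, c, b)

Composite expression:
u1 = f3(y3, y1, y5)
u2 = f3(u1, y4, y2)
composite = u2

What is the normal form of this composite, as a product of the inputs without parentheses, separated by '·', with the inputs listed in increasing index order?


y1 · y2 · y3 · y4 · y5


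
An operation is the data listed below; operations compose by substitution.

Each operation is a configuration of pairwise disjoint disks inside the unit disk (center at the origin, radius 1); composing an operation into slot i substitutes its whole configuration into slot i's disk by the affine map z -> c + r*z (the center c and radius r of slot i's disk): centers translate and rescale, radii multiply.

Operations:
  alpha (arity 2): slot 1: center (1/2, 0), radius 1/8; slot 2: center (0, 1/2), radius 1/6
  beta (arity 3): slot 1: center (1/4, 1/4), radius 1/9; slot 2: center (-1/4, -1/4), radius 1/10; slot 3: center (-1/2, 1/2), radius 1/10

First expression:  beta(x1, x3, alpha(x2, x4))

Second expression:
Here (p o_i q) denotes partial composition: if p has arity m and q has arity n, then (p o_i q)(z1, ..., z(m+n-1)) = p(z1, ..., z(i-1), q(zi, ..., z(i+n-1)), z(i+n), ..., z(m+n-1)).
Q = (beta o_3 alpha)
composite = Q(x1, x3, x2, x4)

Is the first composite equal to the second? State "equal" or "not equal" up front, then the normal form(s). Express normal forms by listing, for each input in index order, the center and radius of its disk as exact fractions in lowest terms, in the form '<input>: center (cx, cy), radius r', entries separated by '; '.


equal — both sides give x1: center (1/4, 1/4), radius 1/9; x2: center (-9/20, 1/2), radius 1/80; x3: center (-1/4, -1/4), radius 1/10; x4: center (-1/2, 11/20), radius 1/60


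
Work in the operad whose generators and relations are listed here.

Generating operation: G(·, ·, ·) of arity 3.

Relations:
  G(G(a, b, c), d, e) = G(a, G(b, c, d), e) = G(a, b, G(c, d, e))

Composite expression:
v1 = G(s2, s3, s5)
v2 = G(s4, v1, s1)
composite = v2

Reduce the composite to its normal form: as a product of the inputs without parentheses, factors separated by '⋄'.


s4 ⋄ s2 ⋄ s3 ⋄ s5 ⋄ s1

The G-tree's shape is irrelevant; the s-reading-order decides.
G(s2, s3, s5) flattens to s2 ⋄ s3 ⋄ s5
G(s4, G(s2, s3, s5), s1) flattens to s4 ⋄ s2 ⋄ s3 ⋄ s5 ⋄ s1


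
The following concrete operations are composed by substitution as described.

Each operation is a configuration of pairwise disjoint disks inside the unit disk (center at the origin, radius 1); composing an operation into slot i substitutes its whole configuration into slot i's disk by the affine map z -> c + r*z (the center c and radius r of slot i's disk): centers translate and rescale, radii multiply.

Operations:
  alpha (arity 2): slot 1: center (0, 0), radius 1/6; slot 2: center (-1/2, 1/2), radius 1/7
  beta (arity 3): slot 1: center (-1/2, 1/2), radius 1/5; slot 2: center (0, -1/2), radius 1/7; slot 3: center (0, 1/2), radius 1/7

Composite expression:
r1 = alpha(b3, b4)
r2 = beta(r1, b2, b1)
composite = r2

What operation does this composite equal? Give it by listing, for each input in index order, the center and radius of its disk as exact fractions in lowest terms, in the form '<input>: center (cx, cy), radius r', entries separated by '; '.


b1: center (0, 1/2), radius 1/7; b2: center (0, -1/2), radius 1/7; b3: center (-1/2, 1/2), radius 1/30; b4: center (-3/5, 3/5), radius 1/35

Affine substitution under beta: radii multiply and b-centers shift.
tracing b3 down its 2-map path: center (-1/2, 1/2), radius 1/30
tracing b4 down its 2-map path: center (-3/5, 3/5), radius 1/35
tracing b2 down its 1-map path: center (0, -1/2), radius 1/7
tracing b1 down its 1-map path: center (0, 1/2), radius 1/7


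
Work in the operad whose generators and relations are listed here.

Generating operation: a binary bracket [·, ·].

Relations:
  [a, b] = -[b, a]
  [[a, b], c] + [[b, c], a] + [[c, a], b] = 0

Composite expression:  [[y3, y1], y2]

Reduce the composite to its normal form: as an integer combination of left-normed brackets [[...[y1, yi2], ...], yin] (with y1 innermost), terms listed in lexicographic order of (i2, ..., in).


-[[y1, y3], y2]

In the tensor algebra, words opening y1 carry the y1-anchored form.
Composite bracket: [[y3, y1], y2]
Applying ab - ba throughout gives 4 signed words (2^2 = 4).
Coefficients come from the y1-initial words:
  y1y3y2 appears with sign -1, giving the term -[[y1, y3], y2]


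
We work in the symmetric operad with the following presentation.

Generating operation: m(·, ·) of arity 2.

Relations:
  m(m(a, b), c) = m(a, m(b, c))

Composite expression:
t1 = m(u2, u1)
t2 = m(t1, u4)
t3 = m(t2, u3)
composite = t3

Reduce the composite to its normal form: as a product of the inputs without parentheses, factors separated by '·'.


u2 · u1 · u4 · u3

The m-tree's shape is irrelevant; the u-reading-order decides.
m(u2, u1) reduces to u2 · u1
m(m(u2, u1), u4) reduces to u2 · u1 · u4
m(m(m(u2, u1), u4), u3) reduces to u2 · u1 · u4 · u3


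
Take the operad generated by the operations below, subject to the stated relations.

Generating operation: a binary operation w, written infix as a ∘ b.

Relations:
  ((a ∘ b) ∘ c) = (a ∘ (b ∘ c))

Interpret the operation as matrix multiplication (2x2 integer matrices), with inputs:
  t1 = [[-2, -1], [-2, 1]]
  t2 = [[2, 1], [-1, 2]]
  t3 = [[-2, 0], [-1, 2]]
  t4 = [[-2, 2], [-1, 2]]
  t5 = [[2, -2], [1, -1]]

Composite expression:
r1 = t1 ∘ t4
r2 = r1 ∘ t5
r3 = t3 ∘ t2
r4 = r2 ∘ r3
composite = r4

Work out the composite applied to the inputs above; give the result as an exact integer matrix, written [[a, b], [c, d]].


[[0, -20], [0, -20]]

(t1 ∘ t4) = [[5, -6], [3, -2]]
((t1 ∘ t4) ∘ t5) = [[4, -4], [4, -4]]
(t3 ∘ t2) = [[-4, -2], [-4, 3]]
(((t1 ∘ t4) ∘ t5) ∘ (t3 ∘ t2)) = [[0, -20], [0, -20]]


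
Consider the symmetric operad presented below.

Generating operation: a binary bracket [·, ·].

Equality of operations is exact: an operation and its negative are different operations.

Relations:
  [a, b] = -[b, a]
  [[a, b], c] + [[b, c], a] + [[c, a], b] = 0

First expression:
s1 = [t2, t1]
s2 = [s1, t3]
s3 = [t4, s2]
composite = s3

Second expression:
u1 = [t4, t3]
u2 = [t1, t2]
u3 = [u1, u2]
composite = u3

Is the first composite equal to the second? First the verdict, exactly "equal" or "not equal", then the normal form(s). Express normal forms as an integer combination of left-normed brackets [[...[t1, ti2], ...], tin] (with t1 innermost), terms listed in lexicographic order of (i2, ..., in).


not equal: they reduce to [[[t1, t2], t3], t4] and [[[t1, t2], t3], t4] - [[[t1, t2], t4], t3]

The first expression, normalized: [[[t1, t2], t3], t4]
The second expression, normalized: [[[t1, t2], t3], t4] - [[[t1, t2], t4], t3]
No match — not equal.


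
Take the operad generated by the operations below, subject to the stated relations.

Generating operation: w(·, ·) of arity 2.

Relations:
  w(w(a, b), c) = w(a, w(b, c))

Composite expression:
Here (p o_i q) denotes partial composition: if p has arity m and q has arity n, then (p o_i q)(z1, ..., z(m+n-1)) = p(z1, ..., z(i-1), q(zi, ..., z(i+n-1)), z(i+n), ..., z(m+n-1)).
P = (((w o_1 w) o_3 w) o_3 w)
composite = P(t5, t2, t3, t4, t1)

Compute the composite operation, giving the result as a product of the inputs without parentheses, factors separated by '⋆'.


t5 ⋆ t2 ⋆ t3 ⋆ t4 ⋆ t1


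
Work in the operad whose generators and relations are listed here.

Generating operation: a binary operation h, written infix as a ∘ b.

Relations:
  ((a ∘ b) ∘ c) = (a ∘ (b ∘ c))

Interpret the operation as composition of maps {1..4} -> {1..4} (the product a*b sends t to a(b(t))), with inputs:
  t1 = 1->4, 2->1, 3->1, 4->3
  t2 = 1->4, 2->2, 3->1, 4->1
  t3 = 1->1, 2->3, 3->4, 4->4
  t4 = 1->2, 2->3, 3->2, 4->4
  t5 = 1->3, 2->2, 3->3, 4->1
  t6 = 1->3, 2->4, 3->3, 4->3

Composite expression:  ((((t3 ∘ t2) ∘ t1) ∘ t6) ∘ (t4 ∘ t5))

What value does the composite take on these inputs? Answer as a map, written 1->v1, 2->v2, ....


1->1, 2->4, 3->1, 4->1


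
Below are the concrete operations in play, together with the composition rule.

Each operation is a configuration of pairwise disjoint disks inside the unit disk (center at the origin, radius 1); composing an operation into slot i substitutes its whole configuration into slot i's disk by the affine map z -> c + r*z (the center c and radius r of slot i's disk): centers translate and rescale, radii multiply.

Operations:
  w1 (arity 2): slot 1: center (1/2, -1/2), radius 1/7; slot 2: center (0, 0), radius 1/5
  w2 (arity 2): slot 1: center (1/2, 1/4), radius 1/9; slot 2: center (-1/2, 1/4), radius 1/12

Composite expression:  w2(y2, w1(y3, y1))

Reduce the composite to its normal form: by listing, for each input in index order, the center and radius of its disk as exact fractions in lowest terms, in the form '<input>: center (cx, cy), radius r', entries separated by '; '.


y1: center (-1/2, 1/4), radius 1/60; y2: center (1/2, 1/4), radius 1/9; y3: center (-11/24, 5/24), radius 1/84

Each y-disk chains the slot maps above it in w2; radii multiply.
input y2: composing its 1 substitution step yields center (1/2, 1/4), radius 1/9
input y3: composing its 2 substitution steps yields center (-11/24, 5/24), radius 1/84
input y1: composing its 2 substitution steps yields center (-1/2, 1/4), radius 1/60
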